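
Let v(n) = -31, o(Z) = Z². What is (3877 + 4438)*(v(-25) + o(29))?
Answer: 6735150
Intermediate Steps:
(3877 + 4438)*(v(-25) + o(29)) = (3877 + 4438)*(-31 + 29²) = 8315*(-31 + 841) = 8315*810 = 6735150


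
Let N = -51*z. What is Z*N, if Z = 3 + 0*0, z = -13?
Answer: 1989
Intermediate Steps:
Z = 3 (Z = 3 + 0 = 3)
N = 663 (N = -51*(-13) = 663)
Z*N = 3*663 = 1989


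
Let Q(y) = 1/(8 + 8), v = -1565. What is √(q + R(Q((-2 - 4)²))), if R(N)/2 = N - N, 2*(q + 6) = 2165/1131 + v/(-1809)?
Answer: 4*I*√14891165601/227331 ≈ 2.1472*I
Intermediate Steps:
Q(y) = 1/16
q = -3144208/681993 (q = -6 + (2165/1131 - 1565/(-1809))/2 = -6 + (2165*(1/1131) - 1565*(-1/1809))/2 = -6 + (2165/1131 + 1565/1809)/2 = -6 + (½)*(1895500/681993) = -6 + 947750/681993 = -3144208/681993 ≈ -4.6103)
R(N) = 0 (R(N) = 2*(N - N) = 2*0 = 0)
√(q + R(Q((-2 - 4)²))) = √(-3144208/681993 + 0) = √(-3144208/681993) = 4*I*√14891165601/227331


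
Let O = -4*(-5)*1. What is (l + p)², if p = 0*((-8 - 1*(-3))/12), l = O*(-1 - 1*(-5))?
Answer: 6400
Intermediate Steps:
O = 20 (O = 20*1 = 20)
l = 80 (l = 20*(-1 - 1*(-5)) = 20*(-1 + 5) = 20*4 = 80)
p = 0 (p = 0*((-8 + 3)*(1/12)) = 0*(-5*1/12) = 0*(-5/12) = 0)
(l + p)² = (80 + 0)² = 80² = 6400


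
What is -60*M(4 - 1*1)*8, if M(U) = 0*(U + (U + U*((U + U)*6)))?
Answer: 0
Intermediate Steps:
M(U) = 0 (M(U) = 0*(U + (U + U*((2*U)*6))) = 0*(U + (U + U*(12*U))) = 0*(U + (U + 12*U**2)) = 0*(2*U + 12*U**2) = 0)
-60*M(4 - 1*1)*8 = -60*0*8 = 0*8 = 0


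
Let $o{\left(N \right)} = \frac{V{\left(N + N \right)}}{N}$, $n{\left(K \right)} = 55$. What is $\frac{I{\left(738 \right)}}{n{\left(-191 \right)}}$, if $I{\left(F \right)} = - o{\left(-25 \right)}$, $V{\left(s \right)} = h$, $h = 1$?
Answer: $\frac{1}{1375} \approx 0.00072727$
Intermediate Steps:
$V{\left(s \right)} = 1$
$o{\left(N \right)} = \frac{1}{N}$ ($o{\left(N \right)} = 1 \frac{1}{N} = \frac{1}{N}$)
$I{\left(F \right)} = \frac{1}{25}$ ($I{\left(F \right)} = - \frac{1}{-25} = \left(-1\right) \left(- \frac{1}{25}\right) = \frac{1}{25}$)
$\frac{I{\left(738 \right)}}{n{\left(-191 \right)}} = \frac{1}{25 \cdot 55} = \frac{1}{25} \cdot \frac{1}{55} = \frac{1}{1375}$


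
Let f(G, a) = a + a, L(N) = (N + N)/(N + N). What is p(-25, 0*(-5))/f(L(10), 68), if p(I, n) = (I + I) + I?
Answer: -75/136 ≈ -0.55147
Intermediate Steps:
L(N) = 1 (L(N) = (2*N)/((2*N)) = (2*N)*(1/(2*N)) = 1)
p(I, n) = 3*I (p(I, n) = 2*I + I = 3*I)
f(G, a) = 2*a
p(-25, 0*(-5))/f(L(10), 68) = (3*(-25))/((2*68)) = -75/136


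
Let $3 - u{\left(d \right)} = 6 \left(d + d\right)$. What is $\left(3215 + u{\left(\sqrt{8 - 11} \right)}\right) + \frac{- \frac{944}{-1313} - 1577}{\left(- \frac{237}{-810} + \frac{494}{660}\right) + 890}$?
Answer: $\frac{5587739287219}{1737356348} - 12 i \sqrt{3} \approx 3216.2 - 20.785 i$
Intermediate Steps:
$u{\left(d \right)} = 3 - 12 d$ ($u{\left(d \right)} = 3 - 6 \left(d + d\right) = 3 - 6 \cdot 2 d = 3 - 12 d$)
$\left(3215 + u{\left(\sqrt{8 - 11} \right)}\right) + \frac{- \frac{944}{-1313} - 1577}{\left(- \frac{237}{-810} + \frac{494}{660}\right) + 890} = \left(3215 + \left(3 - 12 \sqrt{8 - 11}\right)\right) + \frac{- \frac{944}{-1313} - 1577}{\left(- \frac{237}{-810} + \frac{494}{660}\right) + 890} = \left(3215 + \left(3 - 12 \sqrt{-3}\right)\right) + \frac{\left(-944\right) \left(- \frac{1}{1313}\right) - 1577}{\left(\left(-237\right) \left(- \frac{1}{810}\right) + 494 \cdot \frac{1}{660}\right) + 890} = \left(3215 + \left(3 - 12 i \sqrt{3}\right)\right) + \frac{\frac{944}{1313} - 1577}{\left(\frac{79}{270} + \frac{247}{330}\right) + 890} = \left(3215 + \left(3 - 12 i \sqrt{3}\right)\right) - \frac{2069657}{1313 \left(\frac{1546}{1485} + 890\right)} = \left(3218 - 12 i \sqrt{3}\right) - \frac{2069657}{1313 \cdot \frac{1323196}{1485}} = \left(3218 - 12 i \sqrt{3}\right) - \frac{3073440645}{1737356348} = \frac{5587739287219}{1737356348} - 12 i \sqrt{3}$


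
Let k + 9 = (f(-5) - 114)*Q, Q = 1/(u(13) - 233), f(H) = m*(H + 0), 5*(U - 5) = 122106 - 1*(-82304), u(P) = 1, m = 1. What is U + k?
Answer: 9483815/232 ≈ 40879.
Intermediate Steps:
U = 40887 (U = 5 + (122106 - 1*(-82304))/5 = 5 + (122106 + 82304)/5 = 5 + (⅕)*204410 = 5 + 40882 = 40887)
f(H) = H (f(H) = 1*(H + 0) = 1*H = H)
Q = -1/232 (Q = 1/(1 - 233) = 1/(-232) = -1/232 ≈ -0.0043103)
k = -1969/232 (k = -9 + (-5 - 114)*(-1/232) = -9 - 119*(-1/232) = -9 + 119/232 = -1969/232 ≈ -8.4871)
U + k = 40887 - 1969/232 = 9483815/232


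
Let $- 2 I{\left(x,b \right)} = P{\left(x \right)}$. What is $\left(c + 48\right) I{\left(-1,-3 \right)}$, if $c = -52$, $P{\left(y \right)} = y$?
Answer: $-2$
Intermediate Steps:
$I{\left(x,b \right)} = - \frac{x}{2}$
$\left(c + 48\right) I{\left(-1,-3 \right)} = \left(-52 + 48\right) \left(\left(- \frac{1}{2}\right) \left(-1\right)\right) = \left(-4\right) \frac{1}{2} = -2$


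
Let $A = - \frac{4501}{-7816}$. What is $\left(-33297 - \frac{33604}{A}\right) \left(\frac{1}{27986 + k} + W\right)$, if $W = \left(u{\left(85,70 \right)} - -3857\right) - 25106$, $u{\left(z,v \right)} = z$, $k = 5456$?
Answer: $\frac{291966883517913907}{150522442} \approx 1.9397 \cdot 10^{9}$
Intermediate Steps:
$A = \frac{4501}{7816}$ ($A = \left(-4501\right) \left(- \frac{1}{7816}\right) = \frac{4501}{7816} \approx 0.57587$)
$W = -21164$ ($W = \left(85 - -3857\right) - 25106 = \left(85 + 3857\right) - 25106 = 3942 - 25106 = -21164$)
$\left(-33297 - \frac{33604}{A}\right) \left(\frac{1}{27986 + k} + W\right) = \left(-33297 - \frac{33604}{\frac{4501}{7816}}\right) \left(\frac{1}{27986 + 5456} - 21164\right) = \left(-33297 - \frac{262648864}{4501}\right) \left(\frac{1}{33442} - 21164\right) = \left(- \frac{412518661}{4501}\right) \left(- \frac{707766487}{33442}\right) = \frac{291966883517913907}{150522442}$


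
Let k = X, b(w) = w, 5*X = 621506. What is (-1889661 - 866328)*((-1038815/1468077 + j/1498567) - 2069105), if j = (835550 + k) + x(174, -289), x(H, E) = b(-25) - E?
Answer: 1229942622370193681153772/215687426045 ≈ 5.7024e+12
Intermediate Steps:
X = 621506/5 (X = (⅕)*621506 = 621506/5 ≈ 1.2430e+5)
x(H, E) = -25 - E
k = 621506/5 ≈ 1.2430e+5
j = 4800576/5 (j = (835550 + 621506/5) + (-25 - 1*(-289)) = 4799256/5 + (-25 + 289) = 4799256/5 + 264 = 4800576/5 ≈ 9.6012e+5)
(-1889661 - 866328)*((-1038815/1468077 + j/1498567) - 2069105) = (-1889661 - 866328)*((-1038815/1468077 + (4800576/5)/1498567) - 2069105) = -2755989*((-1038815*1/1468077 + (4800576/5)*(1/1498567)) - 2069105) = -2755989*((-1038815/1468077 + 4800576/7492835) - 2069105) = -2755989*(-736054178173/11000058728295 - 2069105) = -2755989*(-22760277251063004148/11000058728295) = 1229942622370193681153772/215687426045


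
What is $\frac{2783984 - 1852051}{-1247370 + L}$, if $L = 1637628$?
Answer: $\frac{931933}{390258} \approx 2.388$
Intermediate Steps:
$\frac{2783984 - 1852051}{-1247370 + L} = \frac{2783984 - 1852051}{-1247370 + 1637628} = \frac{2783984 - 1852051}{390258} = \left(2783984 - 1852051\right) \frac{1}{390258} = 931933 \cdot \frac{1}{390258} = \frac{931933}{390258}$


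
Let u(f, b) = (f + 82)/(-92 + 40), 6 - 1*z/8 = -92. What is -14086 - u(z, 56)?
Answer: -365803/26 ≈ -14069.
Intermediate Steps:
z = 784 (z = 48 - 8*(-92) = 48 + 736 = 784)
u(f, b) = -41/26 - f/52 (u(f, b) = (82 + f)/(-52) = (82 + f)*(-1/52) = -41/26 - f/52)
-14086 - u(z, 56) = -14086 - (-41/26 - 1/52*784) = -14086 - (-41/26 - 196/13) = -14086 - 1*(-433/26) = -14086 + 433/26 = -365803/26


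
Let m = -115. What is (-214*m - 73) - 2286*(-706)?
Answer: 1638453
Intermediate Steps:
(-214*m - 73) - 2286*(-706) = (-214*(-115) - 73) - 2286*(-706) = (24610 - 73) - 1*(-1613916) = 24537 + 1613916 = 1638453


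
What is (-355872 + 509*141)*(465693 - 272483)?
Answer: -54891540630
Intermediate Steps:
(-355872 + 509*141)*(465693 - 272483) = (-355872 + 71769)*193210 = -284103*193210 = -54891540630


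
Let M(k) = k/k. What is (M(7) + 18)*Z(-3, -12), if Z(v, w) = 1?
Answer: 19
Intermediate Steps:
M(k) = 1
(M(7) + 18)*Z(-3, -12) = (1 + 18)*1 = 19*1 = 19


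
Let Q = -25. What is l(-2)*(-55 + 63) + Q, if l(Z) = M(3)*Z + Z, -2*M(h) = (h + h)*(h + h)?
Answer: 247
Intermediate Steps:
M(h) = -2*h² (M(h) = -(h + h)*(h + h)/2 = -2*h*2*h/2 = -2*h²)
l(Z) = -17*Z (l(Z) = (-2*3²)*Z + Z = (-2*9)*Z + Z = -18*Z + Z = -17*Z)
l(-2)*(-55 + 63) + Q = (-17*(-2))*(-55 + 63) - 25 = 34*8 - 25 = 272 - 25 = 247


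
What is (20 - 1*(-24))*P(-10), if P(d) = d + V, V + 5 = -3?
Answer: -792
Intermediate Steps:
V = -8 (V = -5 - 3 = -8)
P(d) = -8 + d (P(d) = d - 8 = -8 + d)
(20 - 1*(-24))*P(-10) = (20 - 1*(-24))*(-8 - 10) = (20 + 24)*(-18) = 44*(-18) = -792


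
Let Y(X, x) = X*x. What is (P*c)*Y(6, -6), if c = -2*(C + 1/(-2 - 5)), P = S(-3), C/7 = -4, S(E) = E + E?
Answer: 85104/7 ≈ 12158.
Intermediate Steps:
S(E) = 2*E
C = -28 (C = 7*(-4) = -28)
P = -6 (P = 2*(-3) = -6)
c = 394/7 (c = -2*(-28 + 1/(-2 - 5)) = -2*(-28 + 1/(-7)) = -2*(-28 - ⅐) = -2*(-197/7) = 394/7 ≈ 56.286)
(P*c)*Y(6, -6) = (-6*394/7)*(6*(-6)) = -2364/7*(-36) = 85104/7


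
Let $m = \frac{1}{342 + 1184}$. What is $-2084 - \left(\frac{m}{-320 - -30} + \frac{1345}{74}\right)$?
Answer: $- \frac{34420982433}{16373980} \approx -2102.2$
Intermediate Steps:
$m = \frac{1}{1526} \approx 0.00065531$
$-2084 - \left(\frac{m}{-320 - -30} + \frac{1345}{74}\right) = -2084 - \left(\frac{1}{1526 \left(-320 - -30\right)} + \frac{1345}{74}\right) = -2084 - \left(\frac{1}{1526 \left(-320 + 30\right)} + 1345 \cdot \frac{1}{74}\right) = -2084 - \left(\frac{1}{1526 \left(-290\right)} + \frac{1345}{74}\right) = -2084 - \left(\frac{1}{1526} \left(- \frac{1}{290}\right) + \frac{1345}{74}\right) = -2084 - \left(- \frac{1}{442540} + \frac{1345}{74}\right) = -2084 - \frac{297608113}{16373980} = - \frac{34420982433}{16373980}$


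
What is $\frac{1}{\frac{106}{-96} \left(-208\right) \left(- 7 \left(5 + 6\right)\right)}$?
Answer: $- \frac{3}{53053} \approx -5.6547 \cdot 10^{-5}$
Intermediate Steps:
$\frac{1}{\frac{106}{-96} \left(-208\right) \left(- 7 \left(5 + 6\right)\right)} = \frac{1}{106 \left(- \frac{1}{96}\right) \left(-208\right) \left(\left(-7\right) 11\right)} = \frac{1}{\left(- \frac{53}{48}\right) \left(-208\right) \left(-77\right)} = \frac{1}{\frac{689}{3} \left(-77\right)} = \frac{1}{- \frac{53053}{3}} = - \frac{3}{53053}$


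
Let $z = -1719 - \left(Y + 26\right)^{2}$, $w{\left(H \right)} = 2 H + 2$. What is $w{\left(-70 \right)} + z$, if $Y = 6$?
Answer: $-2881$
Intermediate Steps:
$w{\left(H \right)} = 2 + 2 H$
$z = -2743$ ($z = -1719 - \left(6 + 26\right)^{2} = -1719 - 32^{2} = -1719 - 1024 = -2743$)
$w{\left(-70 \right)} + z = \left(2 + 2 \left(-70\right)\right) - 2743 = \left(2 - 140\right) - 2743 = -138 - 2743 = -2881$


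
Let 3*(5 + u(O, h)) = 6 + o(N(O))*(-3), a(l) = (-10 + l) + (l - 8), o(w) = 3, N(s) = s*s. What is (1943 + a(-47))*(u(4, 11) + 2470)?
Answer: 4511584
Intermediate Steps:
N(s) = s**2
a(l) = -18 + 2*l (a(l) = (-10 + l) + (-8 + l) = -18 + 2*l)
u(O, h) = -6 (u(O, h) = -5 + (6 + 3*(-3))/3 = -5 + (6 - 9)/3 = -5 + (1/3)*(-3) = -5 - 1 = -6)
(1943 + a(-47))*(u(4, 11) + 2470) = (1943 + (-18 + 2*(-47)))*(-6 + 2470) = (1943 + (-18 - 94))*2464 = (1943 - 112)*2464 = 1831*2464 = 4511584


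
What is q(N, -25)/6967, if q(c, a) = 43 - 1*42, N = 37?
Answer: 1/6967 ≈ 0.00014353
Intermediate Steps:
q(c, a) = 1 (q(c, a) = 43 - 42 = 1)
q(N, -25)/6967 = 1/6967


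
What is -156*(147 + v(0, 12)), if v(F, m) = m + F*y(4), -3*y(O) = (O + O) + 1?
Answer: -24804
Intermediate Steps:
y(O) = -1/3 - 2*O/3 (y(O) = -((O + O) + 1)/3 = -(2*O + 1)/3 = -(1 + 2*O)/3 = -1/3 - 2*O/3)
v(F, m) = m - 3*F (v(F, m) = m + F*(-1/3 - 2/3*4) = m + F*(-1/3 - 8/3) = m + F*(-3) = m - 3*F)
-156*(147 + v(0, 12)) = -156*(147 + (12 - 3*0)) = -156*(147 + (12 + 0)) = -156*(147 + 12) = -156*159 = -24804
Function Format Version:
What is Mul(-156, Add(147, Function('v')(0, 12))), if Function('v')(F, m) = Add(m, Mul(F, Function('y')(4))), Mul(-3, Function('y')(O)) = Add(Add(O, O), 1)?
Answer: -24804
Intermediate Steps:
Function('y')(O) = Add(Rational(-1, 3), Mul(Rational(-2, 3), O)) (Function('y')(O) = Mul(Rational(-1, 3), Add(Add(O, O), 1)) = Mul(Rational(-1, 3), Add(Mul(2, O), 1)) = Mul(Rational(-1, 3), Add(1, Mul(2, O))) = Add(Rational(-1, 3), Mul(Rational(-2, 3), O)))
Function('v')(F, m) = Add(m, Mul(-3, F)) (Function('v')(F, m) = Add(m, Mul(F, Add(Rational(-1, 3), Mul(Rational(-2, 3), 4)))) = Add(m, Mul(F, Add(Rational(-1, 3), Rational(-8, 3)))) = Add(m, Mul(F, -3)) = Add(m, Mul(-3, F)))
Mul(-156, Add(147, Function('v')(0, 12))) = Mul(-156, Add(147, Add(12, Mul(-3, 0)))) = Mul(-156, Add(147, Add(12, 0))) = Mul(-156, Add(147, 12)) = Mul(-156, 159) = -24804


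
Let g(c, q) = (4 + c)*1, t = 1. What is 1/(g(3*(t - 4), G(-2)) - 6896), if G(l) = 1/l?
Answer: -1/6901 ≈ -0.00014491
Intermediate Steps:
g(c, q) = 4 + c
1/(g(3*(t - 4), G(-2)) - 6896) = 1/((4 + 3*(1 - 4)) - 6896) = 1/((4 + 3*(-3)) - 6896) = 1/((4 - 9) - 6896) = 1/(-5 - 6896) = 1/(-6901) = -1/6901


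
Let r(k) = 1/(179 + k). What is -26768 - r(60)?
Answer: -6397553/239 ≈ -26768.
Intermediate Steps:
-26768 - r(60) = -26768 - 1/(179 + 60) = -26768 - 1/239 = -6397553/239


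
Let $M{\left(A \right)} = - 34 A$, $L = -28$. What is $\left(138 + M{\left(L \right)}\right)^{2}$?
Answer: $1188100$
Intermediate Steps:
$\left(138 + M{\left(L \right)}\right)^{2} = \left(138 - -952\right)^{2} = \left(138 + 952\right)^{2} = 1090^{2} = 1188100$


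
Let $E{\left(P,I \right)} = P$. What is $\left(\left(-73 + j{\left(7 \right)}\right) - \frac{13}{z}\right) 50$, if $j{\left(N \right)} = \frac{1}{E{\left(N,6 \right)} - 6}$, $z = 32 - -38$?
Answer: $- \frac{25265}{7} \approx -3609.3$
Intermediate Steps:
$z = 70$ ($z = 32 + 38 = 70$)
$j{\left(N \right)} = \frac{1}{-6 + N}$ ($j{\left(N \right)} = \frac{1}{N - 6} = \frac{1}{-6 + N}$)
$\left(\left(-73 + j{\left(7 \right)}\right) - \frac{13}{z}\right) 50 = \left(\left(-73 + \frac{1}{-6 + 7}\right) - \frac{13}{70}\right) 50 = \left(\left(-73 + 1^{-1}\right) - \frac{13}{70}\right) 50 = \left(\left(-73 + 1\right) - \frac{13}{70}\right) 50 = \left(-72 - \frac{13}{70}\right) 50 = \left(- \frac{5053}{70}\right) 50 = - \frac{25265}{7}$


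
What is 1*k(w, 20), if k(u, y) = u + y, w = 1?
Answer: 21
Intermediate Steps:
1*k(w, 20) = 1*(1 + 20) = 1*21 = 21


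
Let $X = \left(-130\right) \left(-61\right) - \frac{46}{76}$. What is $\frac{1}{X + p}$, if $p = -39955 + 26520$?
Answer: $- \frac{38}{209213} \approx -0.00018163$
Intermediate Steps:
$p = -13435$
$X = \frac{301317}{38}$ ($X = 7930 - \frac{23}{38} = \frac{301317}{38} \approx 7929.4$)
$\frac{1}{X + p} = \frac{1}{\frac{301317}{38} - 13435} = \frac{1}{- \frac{209213}{38}} = - \frac{38}{209213}$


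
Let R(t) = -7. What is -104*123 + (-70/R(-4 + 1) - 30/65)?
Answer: -166172/13 ≈ -12782.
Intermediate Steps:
-104*123 + (-70/R(-4 + 1) - 30/65) = -104*123 + (-70/(-7) - 30/65) = -12792 + (-70*(-⅐) - 30*1/65) = -12792 + (10 - 6/13) = -12792 + 124/13 = -166172/13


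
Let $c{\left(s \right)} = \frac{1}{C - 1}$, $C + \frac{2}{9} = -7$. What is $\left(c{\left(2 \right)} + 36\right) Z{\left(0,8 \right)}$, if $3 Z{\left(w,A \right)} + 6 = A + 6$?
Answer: $\frac{3540}{37} \approx 95.676$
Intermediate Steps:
$C = - \frac{65}{9}$ ($C = - \frac{2}{9} - 7 = - \frac{65}{9} \approx -7.2222$)
$c{\left(s \right)} = - \frac{9}{74}$ ($c{\left(s \right)} = \frac{1}{- \frac{65}{9} - 1} = \frac{1}{- \frac{74}{9}} = - \frac{9}{74}$)
$Z{\left(w,A \right)} = \frac{A}{3}$ ($Z{\left(w,A \right)} = -2 + \frac{A + 6}{3} = -2 + \frac{6 + A}{3} = -2 + \left(2 + \frac{A}{3}\right) = \frac{A}{3}$)
$\left(c{\left(2 \right)} + 36\right) Z{\left(0,8 \right)} = \left(- \frac{9}{74} + 36\right) \frac{1}{3} \cdot 8 = \frac{2655}{74} \cdot \frac{8}{3} = \frac{3540}{37}$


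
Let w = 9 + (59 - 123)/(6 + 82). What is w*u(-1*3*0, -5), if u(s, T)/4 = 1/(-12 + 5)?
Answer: -52/11 ≈ -4.7273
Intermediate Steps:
u(s, T) = -4/7 (u(s, T) = 4/(-12 + 5) = 4/(-7) = 4*(-⅐) = -4/7)
w = 91/11 (w = 9 - 64/88 = 9 - 64*1/88 = 9 - 8/11 = 91/11 ≈ 8.2727)
w*u(-1*3*0, -5) = (91/11)*(-4/7) = -52/11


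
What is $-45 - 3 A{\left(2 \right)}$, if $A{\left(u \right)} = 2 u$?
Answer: $-57$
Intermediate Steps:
$-45 - 3 A{\left(2 \right)} = -45 - 3 \cdot 2 \cdot 2 = -45 - 12 = -57$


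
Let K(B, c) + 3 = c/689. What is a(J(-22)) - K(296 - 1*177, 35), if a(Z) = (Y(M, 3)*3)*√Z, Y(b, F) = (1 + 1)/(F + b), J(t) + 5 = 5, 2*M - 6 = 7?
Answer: 2032/689 ≈ 2.9492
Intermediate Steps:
M = 13/2 (M = 3 + (½)*7 = 3 + 7/2 = 13/2 ≈ 6.5000)
J(t) = 0 (J(t) = -5 + 5 = 0)
Y(b, F) = 2/(F + b)
K(B, c) = -3 + c/689
a(Z) = 12*√Z/19 (a(Z) = ((2/(3 + 13/2))*3)*√Z = ((2/(19/2))*3)*√Z = ((2*(2/19))*3)*√Z = ((4/19)*3)*√Z = 12*√Z/19)
a(J(-22)) - K(296 - 1*177, 35) = 12*√0/19 - (-3 + (1/689)*35) = (12/19)*0 - (-3 + 35/689) = 0 - 1*(-2032/689) = 0 + 2032/689 = 2032/689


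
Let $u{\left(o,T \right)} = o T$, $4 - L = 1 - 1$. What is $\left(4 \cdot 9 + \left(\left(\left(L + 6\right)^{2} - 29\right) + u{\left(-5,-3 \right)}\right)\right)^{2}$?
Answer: $14884$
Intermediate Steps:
$L = 4$ ($L = 4 - \left(1 - 1\right) = 4 - 0 = 4 + 0 = 4$)
$u{\left(o,T \right)} = T o$
$\left(4 \cdot 9 + \left(\left(\left(L + 6\right)^{2} - 29\right) + u{\left(-5,-3 \right)}\right)\right)^{2} = \left(4 \cdot 9 - \left(14 - \left(4 + 6\right)^{2}\right)\right)^{2} = \left(36 + \left(\left(10^{2} - 29\right) + 15\right)\right)^{2} = \left(36 + \left(\left(100 - 29\right) + 15\right)\right)^{2} = \left(36 + \left(71 + 15\right)\right)^{2} = \left(36 + 86\right)^{2} = 122^{2} = 14884$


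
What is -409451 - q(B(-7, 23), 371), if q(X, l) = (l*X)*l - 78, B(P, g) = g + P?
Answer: -2611629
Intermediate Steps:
B(P, g) = P + g
q(X, l) = -78 + X*l² (q(X, l) = (X*l)*l - 78 = X*l² - 78 = -78 + X*l²)
-409451 - q(B(-7, 23), 371) = -409451 - (-78 + (-7 + 23)*371²) = -409451 - (-78 + 16*137641) = -409451 - (-78 + 2202256) = -409451 - 1*2202178 = -409451 - 2202178 = -2611629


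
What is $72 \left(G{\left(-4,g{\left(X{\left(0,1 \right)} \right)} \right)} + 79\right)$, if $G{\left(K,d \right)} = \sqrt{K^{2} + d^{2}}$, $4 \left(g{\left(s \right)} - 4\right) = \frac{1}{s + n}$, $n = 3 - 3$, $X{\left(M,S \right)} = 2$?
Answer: $5688 + 9 \sqrt{2113} \approx 6101.7$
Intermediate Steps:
$n = 0$
$g{\left(s \right)} = 4 + \frac{1}{4 s}$ ($g{\left(s \right)} = 4 + \frac{1}{4 \left(s + 0\right)} = 4 + \frac{1}{4 s}$)
$72 \left(G{\left(-4,g{\left(X{\left(0,1 \right)} \right)} \right)} + 79\right) = 72 \left(\sqrt{\left(-4\right)^{2} + \left(4 + \frac{1}{4 \cdot 2}\right)^{2}} + 79\right) = 72 \left(\sqrt{16 + \left(4 + \frac{1}{4} \cdot \frac{1}{2}\right)^{2}} + 79\right) = 72 \left(\sqrt{16 + \left(4 + \frac{1}{8}\right)^{2}} + 79\right) = 72 \left(\sqrt{16 + \left(\frac{33}{8}\right)^{2}} + 79\right) = 72 \left(\sqrt{16 + \frac{1089}{64}} + 79\right) = 72 \left(\sqrt{\frac{2113}{64}} + 79\right) = 72 \left(\frac{\sqrt{2113}}{8} + 79\right) = 72 \left(79 + \frac{\sqrt{2113}}{8}\right) = 5688 + 9 \sqrt{2113}$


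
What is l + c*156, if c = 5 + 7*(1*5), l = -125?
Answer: 6115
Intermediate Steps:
c = 40 (c = 5 + 7*5 = 5 + 35 = 40)
l + c*156 = -125 + 40*156 = -125 + 6240 = 6115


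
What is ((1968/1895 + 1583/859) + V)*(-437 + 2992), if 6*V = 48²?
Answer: 321811150087/325561 ≈ 9.8848e+5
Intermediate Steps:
V = 384 (V = (⅙)*48² = (⅙)*2304 = 384)
((1968/1895 + 1583/859) + V)*(-437 + 2992) = ((1968/1895 + 1583/859) + 384)*(-437 + 2992) = ((1968*(1/1895) + 1583*(1/859)) + 384)*2555 = ((1968/1895 + 1583/859) + 384)*2555 = (4690297/1627805 + 384)*2555 = (629767417/1627805)*2555 = 321811150087/325561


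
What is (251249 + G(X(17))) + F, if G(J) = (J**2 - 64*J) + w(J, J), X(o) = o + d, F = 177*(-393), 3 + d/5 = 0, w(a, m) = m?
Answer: 181566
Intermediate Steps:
d = -15 (d = -15 + 5*0 = -15 + 0 = -15)
F = -69561
X(o) = -15 + o (X(o) = o - 15 = -15 + o)
G(J) = J**2 - 63*J (G(J) = (J**2 - 64*J) + J = J**2 - 63*J)
(251249 + G(X(17))) + F = (251249 + (-15 + 17)*(-63 + (-15 + 17))) - 69561 = (251249 + 2*(-63 + 2)) - 69561 = (251249 + 2*(-61)) - 69561 = (251249 - 122) - 69561 = 251127 - 69561 = 181566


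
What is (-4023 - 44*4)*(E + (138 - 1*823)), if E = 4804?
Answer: -17295681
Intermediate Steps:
(-4023 - 44*4)*(E + (138 - 1*823)) = (-4023 - 44*4)*(4804 + (138 - 1*823)) = (-4023 - 176)*(4804 + (138 - 823)) = -4199*(4804 - 685) = -4199*4119 = -17295681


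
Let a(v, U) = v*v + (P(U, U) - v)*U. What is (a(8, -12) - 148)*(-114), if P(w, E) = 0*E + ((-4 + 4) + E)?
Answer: -17784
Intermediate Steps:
P(w, E) = E (P(w, E) = 0 + (0 + E) = 0 + E = E)
a(v, U) = v² + U*(U - v) (a(v, U) = v*v + (U - v)*U = v² + U*(U - v))
(a(8, -12) - 148)*(-114) = (((-12)² + 8² - 1*(-12)*8) - 148)*(-114) = ((144 + 64 + 96) - 148)*(-114) = (304 - 148)*(-114) = 156*(-114) = -17784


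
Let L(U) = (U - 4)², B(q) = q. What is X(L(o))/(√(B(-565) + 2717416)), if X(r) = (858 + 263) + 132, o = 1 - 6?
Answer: 1253*√2716851/2716851 ≈ 0.76018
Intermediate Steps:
o = -5
L(U) = (-4 + U)²
X(r) = 1253 (X(r) = 1121 + 132 = 1253)
X(L(o))/(√(B(-565) + 2717416)) = 1253/(√(-565 + 2717416)) = 1253/(√2716851) = 1253*(√2716851/2716851) = 1253*√2716851/2716851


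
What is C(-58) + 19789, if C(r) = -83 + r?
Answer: 19648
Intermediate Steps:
C(-58) + 19789 = (-83 - 58) + 19789 = -141 + 19789 = 19648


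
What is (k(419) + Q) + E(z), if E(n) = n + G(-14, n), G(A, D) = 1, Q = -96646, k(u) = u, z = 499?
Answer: -95727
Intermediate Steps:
E(n) = 1 + n (E(n) = n + 1 = 1 + n)
(k(419) + Q) + E(z) = (419 - 96646) + (1 + 499) = -96227 + 500 = -95727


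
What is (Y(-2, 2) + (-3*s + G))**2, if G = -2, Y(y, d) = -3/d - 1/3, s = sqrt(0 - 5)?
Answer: -1091/36 + 23*I*sqrt(5) ≈ -30.306 + 51.43*I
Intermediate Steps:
s = I*sqrt(5) (s = sqrt(-5) = I*sqrt(5) ≈ 2.2361*I)
Y(y, d) = -1/3 - 3/d (Y(y, d) = -3/d - 1*1/3 = -3/d - 1/3 = -1/3 - 3/d)
(Y(-2, 2) + (-3*s + G))**2 = ((1/3)*(-9 - 1*2)/2 + (-3*I*sqrt(5) - 2))**2 = ((1/3)*(1/2)*(-9 - 2) + (-3*I*sqrt(5) - 2))**2 = ((1/3)*(1/2)*(-11) + (-2 - 3*I*sqrt(5)))**2 = (-11/6 + (-2 - 3*I*sqrt(5)))**2 = (-23/6 - 3*I*sqrt(5))**2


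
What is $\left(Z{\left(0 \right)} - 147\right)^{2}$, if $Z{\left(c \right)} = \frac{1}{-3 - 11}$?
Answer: $\frac{4239481}{196} \approx 21630.0$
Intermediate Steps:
$Z{\left(c \right)} = - \frac{1}{14}$ ($Z{\left(c \right)} = \frac{1}{-14} = - \frac{1}{14}$)
$\left(Z{\left(0 \right)} - 147\right)^{2} = \left(- \frac{1}{14} - 147\right)^{2} = \left(- \frac{2059}{14}\right)^{2} = \frac{4239481}{196}$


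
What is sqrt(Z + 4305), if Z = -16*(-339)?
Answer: 3*sqrt(1081) ≈ 98.636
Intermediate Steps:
Z = 5424
sqrt(Z + 4305) = sqrt(5424 + 4305) = sqrt(9729) = 3*sqrt(1081)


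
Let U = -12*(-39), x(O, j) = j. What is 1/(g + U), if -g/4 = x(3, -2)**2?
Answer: 1/452 ≈ 0.0022124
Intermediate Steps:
g = -16 (g = -4*(-2)**2 = -4*4 = -16)
U = 468
1/(g + U) = 1/(-16 + 468) = 1/452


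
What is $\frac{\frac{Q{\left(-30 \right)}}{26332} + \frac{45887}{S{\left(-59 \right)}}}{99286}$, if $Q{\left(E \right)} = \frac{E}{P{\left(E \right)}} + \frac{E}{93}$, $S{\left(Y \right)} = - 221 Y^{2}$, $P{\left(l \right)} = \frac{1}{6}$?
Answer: $- \frac{20878791797}{31174525786674556} \approx -6.6974 \cdot 10^{-7}$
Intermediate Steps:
$P{\left(l \right)} = \frac{1}{6}$
$Q{\left(E \right)} = \frac{559 E}{93}$ ($Q{\left(E \right)} = E \frac{1}{\frac{1}{6}} + \frac{E}{93} = E 6 + E \frac{1}{93} = 6 E + \frac{E}{93} = \frac{559 E}{93}$)
$\frac{\frac{Q{\left(-30 \right)}}{26332} + \frac{45887}{S{\left(-59 \right)}}}{99286} = \frac{\frac{\frac{559}{93} \left(-30\right)}{26332} + \frac{45887}{\left(-221\right) \left(-59\right)^{2}}}{99286} = \left(\left(- \frac{5590}{31}\right) \frac{1}{26332} + \frac{45887}{\left(-221\right) 3481}\right) \frac{1}{99286} = \left(- \frac{2795}{408146} + \frac{45887}{-769301}\right) \frac{1}{99286} = \left(- \frac{2795}{408146} + 45887 \left(- \frac{1}{769301}\right)\right) \frac{1}{99286} = \left(- \frac{2795}{408146} - \frac{45887}{769301}\right) \frac{1}{99286} = \left(- \frac{20878791797}{313987125946}\right) \frac{1}{99286} = - \frac{20878791797}{31174525786674556}$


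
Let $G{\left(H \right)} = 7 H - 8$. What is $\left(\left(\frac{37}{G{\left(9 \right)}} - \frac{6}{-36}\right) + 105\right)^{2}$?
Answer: $\frac{1219895329}{108900} \approx 11202.0$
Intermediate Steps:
$G{\left(H \right)} = -8 + 7 H$
$\left(\left(\frac{37}{G{\left(9 \right)}} - \frac{6}{-36}\right) + 105\right)^{2} = \left(\left(\frac{37}{-8 + 7 \cdot 9} - \frac{6}{-36}\right) + 105\right)^{2} = \left(\left(\frac{37}{-8 + 63} - - \frac{1}{6}\right) + 105\right)^{2} = \left(\left(\frac{37}{55} + \frac{1}{6}\right) + 105\right)^{2} = \left(\frac{277}{330} + 105\right)^{2} = \left(\frac{34927}{330}\right)^{2} = \frac{1219895329}{108900}$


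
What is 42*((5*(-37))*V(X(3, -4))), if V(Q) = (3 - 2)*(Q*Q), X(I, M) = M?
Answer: -124320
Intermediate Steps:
V(Q) = Q² (V(Q) = 1*Q² = Q²)
42*((5*(-37))*V(X(3, -4))) = 42*((5*(-37))*(-4)²) = 42*(-185*16) = 42*(-2960) = -124320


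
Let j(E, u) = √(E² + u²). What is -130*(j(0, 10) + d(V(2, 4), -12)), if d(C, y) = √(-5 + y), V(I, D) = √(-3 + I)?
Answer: -1300 - 130*I*√17 ≈ -1300.0 - 536.0*I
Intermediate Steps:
-130*(j(0, 10) + d(V(2, 4), -12)) = -130*(√(0² + 10²) + √(-5 - 12)) = -130*(√(0 + 100) + √(-17)) = -130*(√100 + I*√17) = -130*(10 + I*√17) = -1300 - 130*I*√17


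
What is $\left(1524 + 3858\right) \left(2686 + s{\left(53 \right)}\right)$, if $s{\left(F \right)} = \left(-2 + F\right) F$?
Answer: $29003598$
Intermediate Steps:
$s{\left(F \right)} = F \left(-2 + F\right)$
$\left(1524 + 3858\right) \left(2686 + s{\left(53 \right)}\right) = \left(1524 + 3858\right) \left(2686 + 53 \left(-2 + 53\right)\right) = 5382 \left(2686 + 53 \cdot 51\right) = 5382 \left(2686 + 2703\right) = 5382 \cdot 5389 = 29003598$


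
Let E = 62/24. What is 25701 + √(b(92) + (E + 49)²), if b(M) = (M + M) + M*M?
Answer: 25701 + √1628473/12 ≈ 25807.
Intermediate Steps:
E = 31/12 (E = 62*(1/24) = 31/12 ≈ 2.5833)
b(M) = M² + 2*M (b(M) = 2*M + M² = M² + 2*M)
25701 + √(b(92) + (E + 49)²) = 25701 + √(92*(2 + 92) + (31/12 + 49)²) = 25701 + √(92*94 + (619/12)²) = 25701 + √(8648 + 383161/144) = 25701 + √(1628473/144) = 25701 + √1628473/12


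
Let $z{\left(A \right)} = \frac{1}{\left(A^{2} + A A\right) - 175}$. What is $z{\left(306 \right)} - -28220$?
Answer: $\frac{5279877341}{187097} \approx 28220.0$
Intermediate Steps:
$z{\left(A \right)} = \frac{1}{-175 + 2 A^{2}}$ ($z{\left(A \right)} = \frac{1}{\left(A^{2} + A^{2}\right) - 175} = \frac{1}{2 A^{2} - 175} = \frac{1}{-175 + 2 A^{2}}$)
$z{\left(306 \right)} - -28220 = \frac{1}{-175 + 2 \cdot 306^{2}} - -28220 = \frac{1}{-175 + 2 \cdot 93636} + 28220 = \frac{1}{-175 + 187272} + 28220 = \frac{1}{187097} + 28220 = \frac{5279877341}{187097}$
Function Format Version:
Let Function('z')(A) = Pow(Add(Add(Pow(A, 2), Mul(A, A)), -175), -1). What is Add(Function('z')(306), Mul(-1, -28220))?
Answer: Rational(5279877341, 187097) ≈ 28220.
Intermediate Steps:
Function('z')(A) = Pow(Add(-175, Mul(2, Pow(A, 2))), -1) (Function('z')(A) = Pow(Add(Add(Pow(A, 2), Pow(A, 2)), -175), -1) = Pow(Add(Mul(2, Pow(A, 2)), -175), -1) = Pow(Add(-175, Mul(2, Pow(A, 2))), -1))
Add(Function('z')(306), Mul(-1, -28220)) = Add(Pow(Add(-175, Mul(2, Pow(306, 2))), -1), Mul(-1, -28220)) = Add(Pow(Add(-175, Mul(2, 93636)), -1), 28220) = Add(Pow(Add(-175, 187272), -1), 28220) = Add(Pow(187097, -1), 28220) = Add(Rational(1, 187097), 28220) = Rational(5279877341, 187097)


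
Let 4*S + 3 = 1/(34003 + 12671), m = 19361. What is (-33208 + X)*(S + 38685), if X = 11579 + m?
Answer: -454998268557/5186 ≈ -8.7736e+7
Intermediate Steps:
X = 30940 (X = 11579 + 19361 = 30940)
S = -140021/186696 (S = -¾ + 1/(4*(34003 + 12671)) = -¾ + (¼)/46674 = -¾ + (¼)*(1/46674) = -¾ + 1/186696 = -140021/186696 ≈ -0.74999)
(-33208 + X)*(S + 38685) = (-33208 + 30940)*(-140021/186696 + 38685) = -2268*7222194739/186696 = -454998268557/5186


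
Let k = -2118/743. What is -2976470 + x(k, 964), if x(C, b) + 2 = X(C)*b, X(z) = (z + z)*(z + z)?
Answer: -1625860668184/552049 ≈ -2.9451e+6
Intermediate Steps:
X(z) = 4*z² (X(z) = (2*z)*(2*z) = 4*z²)
k = -2118/743 (k = -2118*1/743 = -2118/743 ≈ -2.8506)
x(C, b) = -2 + 4*b*C² (x(C, b) = -2 + (4*C²)*b = -2 + 4*b*C²)
-2976470 + x(k, 964) = -2976470 + (-2 + 4*964*(-2118/743)²) = -2976470 + (-2 + 4*964*(4485924/552049)) = -2976470 + (-2 + 17297722944/552049) = -2976470 + 17296618846/552049 = -1625860668184/552049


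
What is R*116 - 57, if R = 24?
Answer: 2727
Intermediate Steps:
R*116 - 57 = 24*116 - 57 = 2784 - 57 = 2727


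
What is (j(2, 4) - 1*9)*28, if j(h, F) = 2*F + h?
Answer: 28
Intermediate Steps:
j(h, F) = h + 2*F
(j(2, 4) - 1*9)*28 = ((2 + 2*4) - 1*9)*28 = ((2 + 8) - 9)*28 = (10 - 9)*28 = 1*28 = 28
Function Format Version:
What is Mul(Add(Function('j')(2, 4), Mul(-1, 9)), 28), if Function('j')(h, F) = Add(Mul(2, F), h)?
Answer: 28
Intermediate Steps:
Function('j')(h, F) = Add(h, Mul(2, F))
Mul(Add(Function('j')(2, 4), Mul(-1, 9)), 28) = Mul(Add(Add(2, Mul(2, 4)), Mul(-1, 9)), 28) = Mul(Add(Add(2, 8), -9), 28) = Mul(Add(10, -9), 28) = Mul(1, 28) = 28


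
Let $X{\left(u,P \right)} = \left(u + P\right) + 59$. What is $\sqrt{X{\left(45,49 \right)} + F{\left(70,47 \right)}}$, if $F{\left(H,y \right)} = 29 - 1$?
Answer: $\sqrt{181} \approx 13.454$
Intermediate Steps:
$F{\left(H,y \right)} = 28$ ($F{\left(H,y \right)} = 29 - 1 = 28$)
$X{\left(u,P \right)} = 59 + P + u$ ($X{\left(u,P \right)} = \left(P + u\right) + 59 = 59 + P + u$)
$\sqrt{X{\left(45,49 \right)} + F{\left(70,47 \right)}} = \sqrt{\left(59 + 49 + 45\right) + 28} = \sqrt{153 + 28} = \sqrt{181}$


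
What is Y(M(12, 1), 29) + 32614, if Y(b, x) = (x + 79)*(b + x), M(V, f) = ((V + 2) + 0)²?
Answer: 56914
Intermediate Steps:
M(V, f) = (2 + V)² (M(V, f) = ((2 + V) + 0)² = (2 + V)²)
Y(b, x) = (79 + x)*(b + x)
Y(M(12, 1), 29) + 32614 = (29² + 79*(2 + 12)² + 79*29 + (2 + 12)²*29) + 32614 = (841 + 79*14² + 2291 + 14²*29) + 32614 = (841 + 79*196 + 2291 + 196*29) + 32614 = (841 + 15484 + 2291 + 5684) + 32614 = 24300 + 32614 = 56914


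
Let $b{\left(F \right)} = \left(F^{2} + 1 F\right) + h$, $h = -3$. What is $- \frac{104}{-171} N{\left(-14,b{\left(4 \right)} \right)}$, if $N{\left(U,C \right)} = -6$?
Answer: $- \frac{208}{57} \approx -3.6491$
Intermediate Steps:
$b{\left(F \right)} = -3 + F + F^{2}$ ($b{\left(F \right)} = \left(F^{2} + 1 F\right) - 3 = \left(F^{2} + F\right) - 3 = \left(F + F^{2}\right) - 3 = -3 + F + F^{2}$)
$- \frac{104}{-171} N{\left(-14,b{\left(4 \right)} \right)} = - \frac{104}{-171} \left(-6\right) = \left(-104\right) \left(- \frac{1}{171}\right) \left(-6\right) = \frac{104}{171} \left(-6\right) = - \frac{208}{57}$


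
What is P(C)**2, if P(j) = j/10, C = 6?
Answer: 9/25 ≈ 0.36000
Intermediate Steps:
P(j) = j/10 (P(j) = j*(1/10) = j/10)
P(C)**2 = ((1/10)*6)**2 = (3/5)**2 = 9/25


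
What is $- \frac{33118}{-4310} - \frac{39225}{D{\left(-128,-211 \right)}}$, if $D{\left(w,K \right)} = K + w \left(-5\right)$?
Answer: $- \frac{25808688}{308165} \approx -83.75$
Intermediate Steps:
$D{\left(w,K \right)} = K - 5 w$
$- \frac{33118}{-4310} - \frac{39225}{D{\left(-128,-211 \right)}} = - \frac{33118}{-4310} - \frac{39225}{-211 - -640} = \left(-33118\right) \left(- \frac{1}{4310}\right) - \frac{39225}{-211 + 640} = \frac{16559}{2155} - \frac{39225}{429} = \frac{16559}{2155} - \frac{13075}{143} = - \frac{25808688}{308165}$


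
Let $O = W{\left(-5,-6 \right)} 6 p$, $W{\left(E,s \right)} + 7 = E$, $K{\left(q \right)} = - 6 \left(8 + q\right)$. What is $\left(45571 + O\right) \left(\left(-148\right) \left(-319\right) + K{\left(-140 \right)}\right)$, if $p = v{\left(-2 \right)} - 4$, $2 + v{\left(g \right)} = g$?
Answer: $2215240588$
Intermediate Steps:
$K{\left(q \right)} = -48 - 6 q$
$v{\left(g \right)} = -2 + g$
$W{\left(E,s \right)} = -7 + E$
$p = -8$ ($p = \left(-2 - 2\right) - 4 = -4 - 4 = -8$)
$O = 576$ ($O = \left(-7 - 5\right) 6 \left(-8\right) = \left(-12\right) 6 \left(-8\right) = \left(-72\right) \left(-8\right) = 576$)
$\left(45571 + O\right) \left(\left(-148\right) \left(-319\right) + K{\left(-140 \right)}\right) = \left(45571 + 576\right) \left(\left(-148\right) \left(-319\right) - -792\right) = 46147 \left(47212 + \left(-48 + 840\right)\right) = 46147 \left(47212 + 792\right) = 46147 \cdot 48004 = 2215240588$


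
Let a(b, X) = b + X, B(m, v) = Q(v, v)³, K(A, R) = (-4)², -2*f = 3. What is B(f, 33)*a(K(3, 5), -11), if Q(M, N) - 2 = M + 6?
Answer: 344605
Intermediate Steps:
f = -3/2 (f = -½*3 = -3/2 ≈ -1.5000)
Q(M, N) = 8 + M (Q(M, N) = 2 + (M + 6) = 2 + (6 + M) = 8 + M)
K(A, R) = 16
B(m, v) = (8 + v)³
a(b, X) = X + b
B(f, 33)*a(K(3, 5), -11) = (8 + 33)³*(-11 + 16) = 41³*5 = 68921*5 = 344605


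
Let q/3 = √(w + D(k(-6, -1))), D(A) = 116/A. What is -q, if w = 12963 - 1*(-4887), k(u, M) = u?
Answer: -2*√40119 ≈ -400.59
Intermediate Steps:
w = 17850 (w = 12963 + 4887 = 17850)
q = 2*√40119 (q = 3*√(17850 + 116/(-6)) = 3*√(17850 + 116*(-⅙)) = 3*√(17850 - 58/3) = 3*√(53492/3) = 3*(2*√40119/3) = 2*√40119 ≈ 400.59)
-q = -2*√40119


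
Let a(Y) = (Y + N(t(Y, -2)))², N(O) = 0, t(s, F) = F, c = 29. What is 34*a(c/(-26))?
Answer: 14297/338 ≈ 42.299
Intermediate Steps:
a(Y) = Y² (a(Y) = (Y + 0)² = Y²)
34*a(c/(-26)) = 34*(29/(-26))² = 34*(29*(-1/26))² = 34*(-29/26)² = 34*(841/676) = 14297/338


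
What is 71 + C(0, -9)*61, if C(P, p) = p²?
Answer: 5012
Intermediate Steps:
71 + C(0, -9)*61 = 71 + (-9)²*61 = 71 + 81*61 = 71 + 4941 = 5012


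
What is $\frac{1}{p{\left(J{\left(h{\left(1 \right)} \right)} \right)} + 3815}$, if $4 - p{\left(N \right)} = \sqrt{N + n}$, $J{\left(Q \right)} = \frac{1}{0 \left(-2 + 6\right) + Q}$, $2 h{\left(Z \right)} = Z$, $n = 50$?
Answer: $\frac{3819}{14584709} + \frac{2 \sqrt{13}}{14584709} \approx 0.00026234$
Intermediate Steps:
$h{\left(Z \right)} = \frac{Z}{2}$
$J{\left(Q \right)} = \frac{1}{Q}$ ($J{\left(Q \right)} = \frac{1}{0 \cdot 4 + Q} = \frac{1}{0 + Q} = \frac{1}{Q}$)
$p{\left(N \right)} = 4 - \sqrt{50 + N}$ ($p{\left(N \right)} = 4 - \sqrt{N + 50} = 4 - \sqrt{50 + N}$)
$\frac{1}{p{\left(J{\left(h{\left(1 \right)} \right)} \right)} + 3815} = \frac{1}{\left(4 - \sqrt{50 + \frac{1}{\frac{1}{2} \cdot 1}}\right) + 3815} = \frac{1}{\left(4 - \sqrt{50 + \frac{1}{\frac{1}{2}}}\right) + 3815} = \frac{1}{\left(4 - \sqrt{50 + 2}\right) + 3815} = \frac{1}{\left(4 - \sqrt{52}\right) + 3815} = \frac{1}{\left(4 - 2 \sqrt{13}\right) + 3815} = \frac{1}{3819 - 2 \sqrt{13}}$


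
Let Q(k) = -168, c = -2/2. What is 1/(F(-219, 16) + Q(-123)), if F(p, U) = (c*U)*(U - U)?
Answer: -1/168 ≈ -0.0059524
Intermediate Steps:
c = -1 (c = -2*½ = -1)
F(p, U) = 0 (F(p, U) = (-U)*(U - U) = -U*0 = 0)
1/(F(-219, 16) + Q(-123)) = 1/(0 - 168) = 1/(-168) = -1/168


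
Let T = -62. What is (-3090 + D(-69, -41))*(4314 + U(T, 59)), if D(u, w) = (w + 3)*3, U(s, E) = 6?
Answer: -13841280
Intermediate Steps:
D(u, w) = 9 + 3*w (D(u, w) = (3 + w)*3 = 9 + 3*w)
(-3090 + D(-69, -41))*(4314 + U(T, 59)) = (-3090 + (9 + 3*(-41)))*(4314 + 6) = (-3090 + (9 - 123))*4320 = (-3090 - 114)*4320 = -3204*4320 = -13841280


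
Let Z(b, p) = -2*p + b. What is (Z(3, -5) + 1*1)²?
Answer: 196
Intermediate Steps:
Z(b, p) = b - 2*p
(Z(3, -5) + 1*1)² = ((3 - 2*(-5)) + 1*1)² = ((3 + 10) + 1)² = (13 + 1)² = 14² = 196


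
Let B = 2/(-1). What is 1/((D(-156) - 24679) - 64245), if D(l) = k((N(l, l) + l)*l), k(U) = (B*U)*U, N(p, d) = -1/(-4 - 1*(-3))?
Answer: -1/1169433724 ≈ -8.5512e-10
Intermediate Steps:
B = -2 (B = 2*(-1) = -2)
N(p, d) = 1 (N(p, d) = -1/(-4 + 3) = -1/(-1) = -1*(-1) = 1)
k(U) = -2*U² (k(U) = (-2*U)*U = -2*U²)
D(l) = -2*l²*(1 + l)²
1/((D(-156) - 24679) - 64245) = 1/((-2*(-156)²*(1 - 156)² - 24679) - 64245) = 1/((-2*24336*(-155)² - 24679) - 64245) = 1/((-2*24336*24025 - 24679) - 64245) = 1/((-1169344800 - 24679) - 64245) = 1/(-1169369479 - 64245) = 1/(-1169433724) = -1/1169433724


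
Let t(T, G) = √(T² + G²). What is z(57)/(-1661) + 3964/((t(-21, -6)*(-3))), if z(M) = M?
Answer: -57/1661 - 3964*√53/477 ≈ -60.534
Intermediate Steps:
t(T, G) = √(G² + T²)
z(57)/(-1661) + 3964/((t(-21, -6)*(-3))) = 57/(-1661) + 3964/((√((-6)² + (-21)²)*(-3))) = 57*(-1/1661) + 3964/((√(36 + 441)*(-3))) = -57/1661 + 3964/((√477*(-3))) = -57/1661 + 3964/(((3*√53)*(-3))) = -57/1661 + 3964/((-9*√53)) = -57/1661 + 3964*(-√53/477) = -57/1661 - 3964*√53/477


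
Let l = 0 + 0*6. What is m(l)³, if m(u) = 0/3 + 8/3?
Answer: 512/27 ≈ 18.963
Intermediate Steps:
l = 0 (l = 0 + 0 = 0)
m(u) = 8/3 (m(u) = 0*(⅓) + 8*(⅓) = 0 + 8/3 = 8/3)
m(l)³ = (8/3)³ = 512/27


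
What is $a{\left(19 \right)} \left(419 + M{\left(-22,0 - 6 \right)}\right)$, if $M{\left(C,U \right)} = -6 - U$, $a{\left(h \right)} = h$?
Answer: $7961$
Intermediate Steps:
$a{\left(19 \right)} \left(419 + M{\left(-22,0 - 6 \right)}\right) = 19 \left(419 - \left(6 - 6\right)\right) = 19 \left(419 - 0\right) = 19 \left(419 + \left(-6 + 6\right)\right) = 19 \left(419 + 0\right) = 19 \cdot 419 = 7961$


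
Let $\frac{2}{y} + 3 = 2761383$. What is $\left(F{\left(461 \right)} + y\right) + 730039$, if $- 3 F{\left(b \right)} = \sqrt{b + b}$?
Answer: $\frac{1007957546911}{1380690} - \frac{\sqrt{922}}{3} \approx 7.3003 \cdot 10^{5}$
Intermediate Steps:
$y = \frac{1}{1380690}$ ($y = \frac{2}{-3 + 2761383} = \frac{2}{2761380} = 2 \cdot \frac{1}{2761380} = \frac{1}{1380690} \approx 7.2428 \cdot 10^{-7}$)
$F{\left(b \right)} = - \frac{\sqrt{2} \sqrt{b}}{3}$ ($F{\left(b \right)} = - \frac{\sqrt{b + b}}{3} = - \frac{\sqrt{2 b}}{3} = - \frac{\sqrt{2} \sqrt{b}}{3}$)
$\left(F{\left(461 \right)} + y\right) + 730039 = \left(- \frac{\sqrt{2} \sqrt{461}}{3} + \frac{1}{1380690}\right) + 730039 = \left(- \frac{\sqrt{922}}{3} + \frac{1}{1380690}\right) + 730039 = \left(\frac{1}{1380690} - \frac{\sqrt{922}}{3}\right) + 730039 = \frac{1007957546911}{1380690} - \frac{\sqrt{922}}{3}$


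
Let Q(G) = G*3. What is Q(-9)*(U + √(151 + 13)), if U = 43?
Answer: -1161 - 54*√41 ≈ -1506.8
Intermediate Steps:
Q(G) = 3*G
Q(-9)*(U + √(151 + 13)) = (3*(-9))*(43 + √(151 + 13)) = -27*(43 + √164) = -27*(43 + 2*√41) = -1161 - 54*√41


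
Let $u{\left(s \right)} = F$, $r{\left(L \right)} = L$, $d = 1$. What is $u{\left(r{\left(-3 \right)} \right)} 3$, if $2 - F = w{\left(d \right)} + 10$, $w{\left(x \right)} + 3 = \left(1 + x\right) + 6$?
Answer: $-39$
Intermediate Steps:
$w{\left(x \right)} = 4 + x$ ($w{\left(x \right)} = -3 + \left(\left(1 + x\right) + 6\right) = -3 + \left(7 + x\right) = 4 + x$)
$F = -13$ ($F = 2 - \left(\left(4 + 1\right) + 10\right) = 2 - \left(5 + 10\right) = 2 - 15 = -13$)
$u{\left(s \right)} = -13$
$u{\left(r{\left(-3 \right)} \right)} 3 = \left(-13\right) 3 = -39$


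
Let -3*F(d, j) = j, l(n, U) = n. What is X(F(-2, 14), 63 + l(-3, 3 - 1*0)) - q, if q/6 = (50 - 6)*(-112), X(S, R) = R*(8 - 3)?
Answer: 29868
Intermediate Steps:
F(d, j) = -j/3
X(S, R) = 5*R (X(S, R) = R*5 = 5*R)
q = -29568 (q = 6*((50 - 6)*(-112)) = 6*(44*(-112)) = 6*(-4928) = -29568)
X(F(-2, 14), 63 + l(-3, 3 - 1*0)) - q = 5*(63 - 3) - 1*(-29568) = 5*60 + 29568 = 300 + 29568 = 29868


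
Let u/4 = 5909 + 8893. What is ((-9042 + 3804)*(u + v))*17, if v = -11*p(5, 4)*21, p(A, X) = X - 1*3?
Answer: -5251665942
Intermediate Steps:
u = 59208 (u = 4*(5909 + 8893) = 4*14802 = 59208)
p(A, X) = -3 + X (p(A, X) = X - 3 = -3 + X)
v = -231 (v = -11*(-3 + 4)*21 = -11*1*21 = -11*21 = -231)
((-9042 + 3804)*(u + v))*17 = ((-9042 + 3804)*(59208 - 231))*17 = -5238*58977*17 = -308921526*17 = -5251665942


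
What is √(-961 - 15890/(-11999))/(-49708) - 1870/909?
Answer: -1870/909 - 3*I*√90841731/45880484 ≈ -2.0572 - 0.00062321*I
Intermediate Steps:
√(-961 - 15890/(-11999))/(-49708) - 1870/909 = √(-961 - 15890*(-1/11999))*(-1/49708) - 1870*1/909 = √(-961 + 15890/11999)*(-1/49708) - 1870/909 = √(-11515149/11999)*(-1/49708) - 1870/909 = (3*I*√90841731/923)*(-1/49708) - 1870/909 = -3*I*√90841731/45880484 - 1870/909 = -1870/909 - 3*I*√90841731/45880484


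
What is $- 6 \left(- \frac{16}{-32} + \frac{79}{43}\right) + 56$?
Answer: $\frac{1805}{43} \approx 41.977$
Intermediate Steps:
$- 6 \left(- \frac{16}{-32} + \frac{79}{43}\right) + 56 = - 6 \left(\left(-16\right) \left(- \frac{1}{32}\right) + 79 \cdot \frac{1}{43}\right) + 56 = - 6 \left(\frac{1}{2} + \frac{79}{43}\right) + 56 = \left(-6\right) \frac{201}{86} + 56 = - \frac{603}{43} + 56 = \frac{1805}{43}$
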